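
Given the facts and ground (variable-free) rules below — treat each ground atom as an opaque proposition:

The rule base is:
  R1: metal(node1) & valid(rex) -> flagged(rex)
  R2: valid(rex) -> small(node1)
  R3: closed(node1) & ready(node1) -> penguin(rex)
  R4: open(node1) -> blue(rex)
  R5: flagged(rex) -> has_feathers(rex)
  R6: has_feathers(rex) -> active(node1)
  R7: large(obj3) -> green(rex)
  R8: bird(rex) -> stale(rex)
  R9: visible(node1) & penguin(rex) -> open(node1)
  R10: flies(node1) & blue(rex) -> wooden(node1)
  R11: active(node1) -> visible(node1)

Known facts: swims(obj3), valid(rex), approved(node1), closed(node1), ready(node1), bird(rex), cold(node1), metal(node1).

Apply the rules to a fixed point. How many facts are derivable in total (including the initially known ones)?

17

Round 1: R1 [metal(node1) & valid(rex) -> flagged(rex)]; R2 [valid(rex) -> small(node1)]; R3 [closed(node1) & ready(node1) -> penguin(rex)]; R8 [bird(rex) -> stale(rex)]. Adds flagged(rex), small(node1), penguin(rex), stale(rex).
Round 2: R5 [flagged(rex) -> has_feathers(rex)]. Adds has_feathers(rex).
Round 3: R6 [has_feathers(rex) -> active(node1)]. Adds active(node1).
Round 4: R11 [active(node1) -> visible(node1)]. Adds visible(node1).
Round 5: R9 [visible(node1) & penguin(rex) -> open(node1)]. Adds open(node1).
Round 6: R4 [open(node1) -> blue(rex)]. Adds blue(rex).
Closure: {active(node1), approved(node1), bird(rex), blue(rex), closed(node1), cold(node1), flagged(rex), has_feathers(rex), metal(node1), open(node1), penguin(rex), ready(node1), small(node1), stale(rex), swims(obj3), valid(rex), visible(node1)} — 17 facts.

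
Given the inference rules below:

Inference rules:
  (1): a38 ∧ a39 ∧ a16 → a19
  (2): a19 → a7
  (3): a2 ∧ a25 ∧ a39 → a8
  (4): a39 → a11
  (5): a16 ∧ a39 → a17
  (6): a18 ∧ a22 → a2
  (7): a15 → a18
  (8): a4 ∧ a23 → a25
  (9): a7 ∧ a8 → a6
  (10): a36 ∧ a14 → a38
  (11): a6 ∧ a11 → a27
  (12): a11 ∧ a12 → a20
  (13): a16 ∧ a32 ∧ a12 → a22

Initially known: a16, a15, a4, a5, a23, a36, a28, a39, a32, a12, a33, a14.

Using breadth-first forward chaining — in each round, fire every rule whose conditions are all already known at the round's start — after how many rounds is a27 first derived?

Round 1: (4) [a39 → a11]; (5) [a16 ∧ a39 → a17]; (7) [a15 → a18]; (8) [a4 ∧ a23 → a25]; (10) [a36 ∧ a14 → a38]; (13) [a16 ∧ a32 ∧ a12 → a22]. Adds a11, a17, a18, a25, a38, a22.
Round 2: (1) [a38 ∧ a39 ∧ a16 → a19]; (6) [a18 ∧ a22 → a2]; (12) [a11 ∧ a12 → a20]. Adds a19, a2, a20.
Round 3: (2) [a19 → a7]; (3) [a2 ∧ a25 ∧ a39 → a8]. Adds a7, a8.
Round 4: (9) [a7 ∧ a8 → a6]. Adds a6.
Round 5: (11) [a6 ∧ a11 → a27]. Adds a27.
a27 first appears in round 5.

5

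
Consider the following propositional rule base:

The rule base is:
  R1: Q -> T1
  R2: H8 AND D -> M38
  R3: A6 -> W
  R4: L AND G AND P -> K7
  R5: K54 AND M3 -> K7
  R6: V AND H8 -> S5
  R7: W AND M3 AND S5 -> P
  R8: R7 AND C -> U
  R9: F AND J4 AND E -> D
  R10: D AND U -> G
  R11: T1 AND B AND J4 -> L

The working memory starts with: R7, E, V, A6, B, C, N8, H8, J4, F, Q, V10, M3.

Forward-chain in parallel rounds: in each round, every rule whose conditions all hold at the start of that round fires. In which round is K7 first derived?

Round 1 — R1, R3, R6, R8, R9, derive T1, W, S5, U, D.
Round 2 — R2, R7, R10, R11, derive M38, P, G, L.
Round 3 — R4, derive K7.
K7 first appears in round 3.

3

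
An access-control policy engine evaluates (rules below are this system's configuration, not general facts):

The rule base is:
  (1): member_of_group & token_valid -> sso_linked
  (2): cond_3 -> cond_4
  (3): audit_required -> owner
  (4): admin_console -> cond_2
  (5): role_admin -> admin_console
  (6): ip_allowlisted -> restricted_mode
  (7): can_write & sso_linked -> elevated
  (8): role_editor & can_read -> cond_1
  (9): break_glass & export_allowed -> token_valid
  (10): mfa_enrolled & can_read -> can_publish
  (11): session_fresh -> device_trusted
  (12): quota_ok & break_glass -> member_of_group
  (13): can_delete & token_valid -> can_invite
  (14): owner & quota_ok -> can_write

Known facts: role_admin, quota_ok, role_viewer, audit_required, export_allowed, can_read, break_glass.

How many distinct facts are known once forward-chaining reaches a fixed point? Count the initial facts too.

Round 1 — (3), (5), (9), (12), derive owner, admin_console, token_valid, member_of_group.
Round 2 — (1), (4), (14), derive sso_linked, cond_2, can_write.
Round 3 — (7), derive elevated.
Closure: {admin_console, audit_required, break_glass, can_read, can_write, cond_2, elevated, export_allowed, member_of_group, owner, quota_ok, role_admin, role_viewer, sso_linked, token_valid} — 15 facts.

15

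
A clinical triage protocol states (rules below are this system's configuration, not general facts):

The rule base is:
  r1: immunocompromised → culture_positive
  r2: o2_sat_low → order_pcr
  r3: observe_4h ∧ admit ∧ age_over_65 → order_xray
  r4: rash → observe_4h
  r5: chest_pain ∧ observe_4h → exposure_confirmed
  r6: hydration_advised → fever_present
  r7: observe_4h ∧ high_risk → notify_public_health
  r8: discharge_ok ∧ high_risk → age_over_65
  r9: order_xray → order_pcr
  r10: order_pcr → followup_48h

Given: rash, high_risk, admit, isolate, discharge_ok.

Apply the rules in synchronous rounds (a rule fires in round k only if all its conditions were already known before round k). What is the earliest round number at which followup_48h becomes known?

Round 1: r4 [rash → observe_4h]; r8 [discharge_ok ∧ high_risk → age_over_65]. Adds observe_4h, age_over_65.
Round 2: r3 [observe_4h ∧ admit ∧ age_over_65 → order_xray]; r7 [observe_4h ∧ high_risk → notify_public_health]. Adds order_xray, notify_public_health.
Round 3: r9 [order_xray → order_pcr]. Adds order_pcr.
Round 4: r10 [order_pcr → followup_48h]. Adds followup_48h.
followup_48h first appears in round 4.

4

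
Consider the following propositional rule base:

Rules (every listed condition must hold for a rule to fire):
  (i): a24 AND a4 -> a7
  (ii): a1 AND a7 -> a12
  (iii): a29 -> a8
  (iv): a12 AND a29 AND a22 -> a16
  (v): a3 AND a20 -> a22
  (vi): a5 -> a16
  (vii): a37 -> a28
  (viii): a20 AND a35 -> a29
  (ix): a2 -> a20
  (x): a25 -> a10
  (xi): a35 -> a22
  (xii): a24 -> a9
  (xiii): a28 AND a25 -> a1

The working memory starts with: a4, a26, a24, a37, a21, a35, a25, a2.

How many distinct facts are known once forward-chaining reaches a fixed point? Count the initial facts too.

[1] (i) [a24 AND a4 -> a7]; (vii) [a37 -> a28]; (ix) [a2 -> a20]; (x) [a25 -> a10]; (xi) [a35 -> a22]; (xii) [a24 -> a9]. ⇒ new: a7, a28, a20, a10, a22, a9.
[2] (viii) [a20 AND a35 -> a29]; (xiii) [a28 AND a25 -> a1]. ⇒ new: a29, a1.
[3] (ii) [a1 AND a7 -> a12]; (iii) [a29 -> a8]. ⇒ new: a12, a8.
[4] (iv) [a12 AND a29 AND a22 -> a16]. ⇒ new: a16.
Closure: {a1, a10, a12, a16, a2, a20, a21, a22, a24, a25, a26, a28, a29, a35, a37, a4, a7, a8, a9} — 19 facts.

19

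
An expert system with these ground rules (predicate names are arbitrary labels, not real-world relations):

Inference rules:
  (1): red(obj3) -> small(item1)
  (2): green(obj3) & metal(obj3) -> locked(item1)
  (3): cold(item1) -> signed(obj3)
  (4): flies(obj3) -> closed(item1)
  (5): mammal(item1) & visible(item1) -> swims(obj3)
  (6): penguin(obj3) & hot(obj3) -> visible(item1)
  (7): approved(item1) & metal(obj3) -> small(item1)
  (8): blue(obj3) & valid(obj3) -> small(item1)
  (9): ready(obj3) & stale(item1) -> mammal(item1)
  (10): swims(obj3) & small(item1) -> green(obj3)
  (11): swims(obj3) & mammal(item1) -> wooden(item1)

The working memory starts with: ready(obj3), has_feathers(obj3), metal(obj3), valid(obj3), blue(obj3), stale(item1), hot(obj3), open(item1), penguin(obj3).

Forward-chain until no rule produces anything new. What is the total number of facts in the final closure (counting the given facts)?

16

Round 1: (6) [penguin(obj3) & hot(obj3) -> visible(item1)]; (8) [blue(obj3) & valid(obj3) -> small(item1)]; (9) [ready(obj3) & stale(item1) -> mammal(item1)]. New: visible(item1), small(item1), mammal(item1).
Round 2: (5) [mammal(item1) & visible(item1) -> swims(obj3)]. New: swims(obj3).
Round 3: (10) [swims(obj3) & small(item1) -> green(obj3)]; (11) [swims(obj3) & mammal(item1) -> wooden(item1)]. New: green(obj3), wooden(item1).
Round 4: (2) [green(obj3) & metal(obj3) -> locked(item1)]. New: locked(item1).
Closure: {blue(obj3), green(obj3), has_feathers(obj3), hot(obj3), locked(item1), mammal(item1), metal(obj3), open(item1), penguin(obj3), ready(obj3), small(item1), stale(item1), swims(obj3), valid(obj3), visible(item1), wooden(item1)} — 16 facts.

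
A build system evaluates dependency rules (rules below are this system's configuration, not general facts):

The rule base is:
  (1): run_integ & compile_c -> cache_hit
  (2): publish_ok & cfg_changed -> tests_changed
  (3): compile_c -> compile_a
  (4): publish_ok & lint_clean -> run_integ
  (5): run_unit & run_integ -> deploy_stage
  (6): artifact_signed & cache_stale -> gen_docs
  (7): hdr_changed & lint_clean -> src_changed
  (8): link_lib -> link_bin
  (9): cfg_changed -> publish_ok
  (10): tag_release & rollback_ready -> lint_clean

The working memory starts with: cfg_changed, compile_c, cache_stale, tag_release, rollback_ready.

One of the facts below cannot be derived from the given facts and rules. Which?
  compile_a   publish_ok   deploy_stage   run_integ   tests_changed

deploy_stage

Round 1 — (3), (9), (10), derive compile_a, publish_ok, lint_clean.
Round 2 — (2), (4), derive tests_changed, run_integ.
Round 3 — (1), derive cache_hit.
Derived: publish_ok (round 1), tests_changed (round 2), compile_a (round 1), run_integ (round 2). deploy_stage never appears in any round.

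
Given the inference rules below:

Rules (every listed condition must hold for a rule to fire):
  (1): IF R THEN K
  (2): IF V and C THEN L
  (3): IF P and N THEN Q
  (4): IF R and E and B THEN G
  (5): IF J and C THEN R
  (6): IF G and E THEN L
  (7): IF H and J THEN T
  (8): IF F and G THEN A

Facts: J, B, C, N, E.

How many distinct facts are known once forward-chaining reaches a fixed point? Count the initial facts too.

Round 1: (5) [IF J and C THEN R]. Adds R.
Round 2: (1) [IF R THEN K]; (4) [IF R and E and B THEN G]. Adds K, G.
Round 3: (6) [IF G and E THEN L]. Adds L.
Closure: {B, C, E, G, J, K, L, N, R} — 9 facts.

9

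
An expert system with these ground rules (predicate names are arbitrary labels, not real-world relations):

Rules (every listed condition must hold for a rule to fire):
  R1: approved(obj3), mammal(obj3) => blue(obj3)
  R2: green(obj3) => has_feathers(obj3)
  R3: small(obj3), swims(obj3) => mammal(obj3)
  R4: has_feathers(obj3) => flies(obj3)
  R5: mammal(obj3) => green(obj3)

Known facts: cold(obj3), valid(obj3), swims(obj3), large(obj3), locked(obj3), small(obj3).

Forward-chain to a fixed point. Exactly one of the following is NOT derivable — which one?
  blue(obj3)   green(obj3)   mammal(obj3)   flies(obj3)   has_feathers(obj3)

Round 1: R3 [small(obj3), swims(obj3) => mammal(obj3)]. New: mammal(obj3).
Round 2: R5 [mammal(obj3) => green(obj3)]. New: green(obj3).
Round 3: R2 [green(obj3) => has_feathers(obj3)]. New: has_feathers(obj3).
Round 4: R4 [has_feathers(obj3) => flies(obj3)]. New: flies(obj3).
Derived: mammal(obj3) (round 1), has_feathers(obj3) (round 3), green(obj3) (round 2), flies(obj3) (round 4). blue(obj3) never appears in any round.

blue(obj3)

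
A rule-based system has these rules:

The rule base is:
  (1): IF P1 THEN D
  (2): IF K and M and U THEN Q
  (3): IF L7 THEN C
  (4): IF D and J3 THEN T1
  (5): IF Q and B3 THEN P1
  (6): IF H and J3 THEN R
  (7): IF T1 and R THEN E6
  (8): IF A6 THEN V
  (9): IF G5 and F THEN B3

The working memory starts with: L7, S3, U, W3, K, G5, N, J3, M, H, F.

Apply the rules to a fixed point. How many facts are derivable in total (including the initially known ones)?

19

Round 1: (2) [IF K and M and U THEN Q]; (3) [IF L7 THEN C]; (6) [IF H and J3 THEN R]; (9) [IF G5 and F THEN B3]. Adds Q, C, R, B3.
Round 2: (5) [IF Q and B3 THEN P1]. Adds P1.
Round 3: (1) [IF P1 THEN D]. Adds D.
Round 4: (4) [IF D and J3 THEN T1]. Adds T1.
Round 5: (7) [IF T1 and R THEN E6]. Adds E6.
Closure: {B3, C, D, E6, F, G5, H, J3, K, L7, M, N, P1, Q, R, S3, T1, U, W3} — 19 facts.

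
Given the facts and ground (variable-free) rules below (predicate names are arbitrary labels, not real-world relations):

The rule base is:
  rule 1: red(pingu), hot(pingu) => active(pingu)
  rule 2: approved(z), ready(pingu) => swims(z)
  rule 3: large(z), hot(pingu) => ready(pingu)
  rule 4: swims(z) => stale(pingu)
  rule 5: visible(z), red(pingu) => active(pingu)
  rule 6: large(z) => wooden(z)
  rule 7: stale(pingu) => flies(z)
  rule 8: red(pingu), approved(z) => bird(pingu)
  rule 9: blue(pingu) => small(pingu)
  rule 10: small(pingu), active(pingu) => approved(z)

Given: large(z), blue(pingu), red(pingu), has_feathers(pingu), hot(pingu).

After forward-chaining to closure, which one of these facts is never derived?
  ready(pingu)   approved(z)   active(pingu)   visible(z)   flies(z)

visible(z)

Round 1: rule 1 [red(pingu), hot(pingu) => active(pingu)]; rule 3 [large(z), hot(pingu) => ready(pingu)]; rule 6 [large(z) => wooden(z)]; rule 9 [blue(pingu) => small(pingu)]. Adds active(pingu), ready(pingu), wooden(z), small(pingu).
Round 2: rule 10 [small(pingu), active(pingu) => approved(z)]. Adds approved(z).
Round 3: rule 2 [approved(z), ready(pingu) => swims(z)]; rule 8 [red(pingu), approved(z) => bird(pingu)]. Adds swims(z), bird(pingu).
Round 4: rule 4 [swims(z) => stale(pingu)]. Adds stale(pingu).
Round 5: rule 7 [stale(pingu) => flies(z)]. Adds flies(z).
Derived: active(pingu) (round 1), ready(pingu) (round 1), approved(z) (round 2), flies(z) (round 5). visible(z) never appears in any round.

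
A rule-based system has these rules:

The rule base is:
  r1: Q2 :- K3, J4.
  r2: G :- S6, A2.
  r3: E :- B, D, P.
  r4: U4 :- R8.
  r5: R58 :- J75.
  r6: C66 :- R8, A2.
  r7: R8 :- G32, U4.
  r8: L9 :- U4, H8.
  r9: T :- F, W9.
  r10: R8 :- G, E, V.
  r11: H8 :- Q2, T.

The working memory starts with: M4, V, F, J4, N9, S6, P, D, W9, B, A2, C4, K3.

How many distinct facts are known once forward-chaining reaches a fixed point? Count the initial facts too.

22

Round 1: r1 [Q2 :- K3, J4.]; r2 [G :- S6, A2.]; r3 [E :- B, D, P.]; r9 [T :- F, W9.]. Adds Q2, G, E, T.
Round 2: r10 [R8 :- G, E, V.]; r11 [H8 :- Q2, T.]. Adds R8, H8.
Round 3: r4 [U4 :- R8.]; r6 [C66 :- R8, A2.]. Adds U4, C66.
Round 4: r8 [L9 :- U4, H8.]. Adds L9.
Closure: {A2, B, C4, C66, D, E, F, G, H8, J4, K3, L9, M4, N9, P, Q2, R8, S6, T, U4, V, W9} — 22 facts.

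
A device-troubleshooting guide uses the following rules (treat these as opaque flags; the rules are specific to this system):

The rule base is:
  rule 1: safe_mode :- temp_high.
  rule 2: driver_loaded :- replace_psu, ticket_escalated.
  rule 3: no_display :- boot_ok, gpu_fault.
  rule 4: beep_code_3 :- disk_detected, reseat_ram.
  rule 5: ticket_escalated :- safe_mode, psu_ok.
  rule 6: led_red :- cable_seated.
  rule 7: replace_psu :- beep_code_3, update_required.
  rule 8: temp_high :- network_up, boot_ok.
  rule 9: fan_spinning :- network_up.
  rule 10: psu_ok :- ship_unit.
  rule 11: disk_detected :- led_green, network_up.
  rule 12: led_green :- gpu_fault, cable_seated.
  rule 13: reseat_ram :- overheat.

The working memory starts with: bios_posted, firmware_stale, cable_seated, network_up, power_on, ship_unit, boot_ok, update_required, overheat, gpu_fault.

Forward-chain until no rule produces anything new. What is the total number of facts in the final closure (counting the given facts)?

23

Round 1: rule 3 [no_display :- boot_ok, gpu_fault.]; rule 6 [led_red :- cable_seated.]; rule 8 [temp_high :- network_up, boot_ok.]; rule 9 [fan_spinning :- network_up.]; rule 10 [psu_ok :- ship_unit.]; rule 12 [led_green :- gpu_fault, cable_seated.]; rule 13 [reseat_ram :- overheat.]. New: no_display, led_red, temp_high, fan_spinning, psu_ok, led_green, reseat_ram.
Round 2: rule 1 [safe_mode :- temp_high.]; rule 11 [disk_detected :- led_green, network_up.]. New: safe_mode, disk_detected.
Round 3: rule 4 [beep_code_3 :- disk_detected, reseat_ram.]; rule 5 [ticket_escalated :- safe_mode, psu_ok.]. New: beep_code_3, ticket_escalated.
Round 4: rule 7 [replace_psu :- beep_code_3, update_required.]. New: replace_psu.
Round 5: rule 2 [driver_loaded :- replace_psu, ticket_escalated.]. New: driver_loaded.
Closure: {beep_code_3, bios_posted, boot_ok, cable_seated, disk_detected, driver_loaded, fan_spinning, firmware_stale, gpu_fault, led_green, led_red, network_up, no_display, overheat, power_on, psu_ok, replace_psu, reseat_ram, safe_mode, ship_unit, temp_high, ticket_escalated, update_required} — 23 facts.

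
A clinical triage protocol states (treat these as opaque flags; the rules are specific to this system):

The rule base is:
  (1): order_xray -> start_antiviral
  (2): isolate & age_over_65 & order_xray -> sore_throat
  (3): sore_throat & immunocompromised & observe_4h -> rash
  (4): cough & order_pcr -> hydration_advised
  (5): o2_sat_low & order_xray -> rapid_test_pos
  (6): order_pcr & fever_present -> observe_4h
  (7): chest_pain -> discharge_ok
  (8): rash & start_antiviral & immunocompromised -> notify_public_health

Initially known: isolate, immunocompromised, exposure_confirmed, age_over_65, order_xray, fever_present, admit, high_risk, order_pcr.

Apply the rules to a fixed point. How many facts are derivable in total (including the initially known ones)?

[1] (1) [order_xray -> start_antiviral]; (2) [isolate & age_over_65 & order_xray -> sore_throat]; (6) [order_pcr & fever_present -> observe_4h]. ⇒ new: start_antiviral, sore_throat, observe_4h.
[2] (3) [sore_throat & immunocompromised & observe_4h -> rash]. ⇒ new: rash.
[3] (8) [rash & start_antiviral & immunocompromised -> notify_public_health]. ⇒ new: notify_public_health.
Closure: {admit, age_over_65, exposure_confirmed, fever_present, high_risk, immunocompromised, isolate, notify_public_health, observe_4h, order_pcr, order_xray, rash, sore_throat, start_antiviral} — 14 facts.

14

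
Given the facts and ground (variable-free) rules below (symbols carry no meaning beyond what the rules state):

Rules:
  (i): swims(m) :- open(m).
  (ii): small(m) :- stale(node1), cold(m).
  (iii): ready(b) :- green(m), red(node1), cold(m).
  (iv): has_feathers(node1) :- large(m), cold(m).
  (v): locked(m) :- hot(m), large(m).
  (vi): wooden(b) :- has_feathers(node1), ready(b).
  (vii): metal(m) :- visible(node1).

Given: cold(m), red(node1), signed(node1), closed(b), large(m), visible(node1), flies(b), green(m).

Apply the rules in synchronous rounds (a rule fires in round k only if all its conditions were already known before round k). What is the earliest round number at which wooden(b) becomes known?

Round 1: (iii) [ready(b) :- green(m), red(node1), cold(m).]; (iv) [has_feathers(node1) :- large(m), cold(m).]; (vii) [metal(m) :- visible(node1).]. Adds ready(b), has_feathers(node1), metal(m).
Round 2: (vi) [wooden(b) :- has_feathers(node1), ready(b).]. Adds wooden(b).
wooden(b) first appears in round 2.

2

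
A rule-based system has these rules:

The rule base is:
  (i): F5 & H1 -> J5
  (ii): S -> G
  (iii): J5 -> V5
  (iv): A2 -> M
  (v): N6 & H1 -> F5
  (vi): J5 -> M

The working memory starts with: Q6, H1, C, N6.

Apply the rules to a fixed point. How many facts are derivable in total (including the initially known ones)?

8

Round 1: (v) [N6 & H1 -> F5]. Adds F5.
Round 2: (i) [F5 & H1 -> J5]. Adds J5.
Round 3: (iii) [J5 -> V5]; (vi) [J5 -> M]. Adds V5, M.
Closure: {C, F5, H1, J5, M, N6, Q6, V5} — 8 facts.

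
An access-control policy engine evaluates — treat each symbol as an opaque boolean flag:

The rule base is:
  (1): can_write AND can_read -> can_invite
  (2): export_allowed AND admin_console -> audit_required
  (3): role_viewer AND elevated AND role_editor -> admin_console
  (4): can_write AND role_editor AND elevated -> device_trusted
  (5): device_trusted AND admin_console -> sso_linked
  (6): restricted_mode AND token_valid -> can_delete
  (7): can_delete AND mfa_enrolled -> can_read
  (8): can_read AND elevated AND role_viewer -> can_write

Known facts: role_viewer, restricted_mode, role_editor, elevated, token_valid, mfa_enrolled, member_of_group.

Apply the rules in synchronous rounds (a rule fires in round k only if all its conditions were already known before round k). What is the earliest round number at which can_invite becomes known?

4

Round 1 — (3), (6), derive admin_console, can_delete.
Round 2 — (7), derive can_read.
Round 3 — (8), derive can_write.
Round 4 — (1), (4), derive can_invite, device_trusted.
can_invite first appears in round 4.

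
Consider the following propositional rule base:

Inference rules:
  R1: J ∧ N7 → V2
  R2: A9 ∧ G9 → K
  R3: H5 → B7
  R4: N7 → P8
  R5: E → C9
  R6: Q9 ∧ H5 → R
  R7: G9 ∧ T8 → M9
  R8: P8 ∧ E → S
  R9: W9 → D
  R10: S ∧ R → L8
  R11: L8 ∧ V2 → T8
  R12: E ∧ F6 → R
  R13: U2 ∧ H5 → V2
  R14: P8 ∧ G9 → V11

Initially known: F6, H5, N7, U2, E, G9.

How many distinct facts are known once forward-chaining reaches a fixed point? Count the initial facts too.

Round 1 — R3, R4, R5, R12, R13, derive B7, P8, C9, R, V2.
Round 2 — R8, R14, derive S, V11.
Round 3 — R10, derive L8.
Round 4 — R11, derive T8.
Round 5 — R7, derive M9.
Closure: {B7, C9, E, F6, G9, H5, L8, M9, N7, P8, R, S, T8, U2, V11, V2} — 16 facts.

16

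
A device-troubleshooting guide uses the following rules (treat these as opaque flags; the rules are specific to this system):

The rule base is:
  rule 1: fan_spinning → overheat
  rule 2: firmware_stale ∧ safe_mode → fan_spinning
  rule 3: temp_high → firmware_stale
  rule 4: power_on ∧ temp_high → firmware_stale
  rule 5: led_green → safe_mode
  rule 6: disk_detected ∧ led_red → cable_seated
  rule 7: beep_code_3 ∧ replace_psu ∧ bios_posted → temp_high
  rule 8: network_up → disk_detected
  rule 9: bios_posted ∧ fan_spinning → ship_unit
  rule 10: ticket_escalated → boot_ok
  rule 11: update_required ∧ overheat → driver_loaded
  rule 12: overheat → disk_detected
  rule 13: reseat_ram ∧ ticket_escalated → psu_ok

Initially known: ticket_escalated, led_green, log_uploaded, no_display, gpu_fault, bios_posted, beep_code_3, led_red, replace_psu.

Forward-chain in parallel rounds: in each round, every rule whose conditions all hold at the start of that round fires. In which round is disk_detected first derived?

5

Round 1: rule 5 [led_green → safe_mode]; rule 7 [beep_code_3 ∧ replace_psu ∧ bios_posted → temp_high]; rule 10 [ticket_escalated → boot_ok]. New: safe_mode, temp_high, boot_ok.
Round 2: rule 3 [temp_high → firmware_stale]. New: firmware_stale.
Round 3: rule 2 [firmware_stale ∧ safe_mode → fan_spinning]. New: fan_spinning.
Round 4: rule 1 [fan_spinning → overheat]; rule 9 [bios_posted ∧ fan_spinning → ship_unit]. New: overheat, ship_unit.
Round 5: rule 12 [overheat → disk_detected]. New: disk_detected.
disk_detected first appears in round 5.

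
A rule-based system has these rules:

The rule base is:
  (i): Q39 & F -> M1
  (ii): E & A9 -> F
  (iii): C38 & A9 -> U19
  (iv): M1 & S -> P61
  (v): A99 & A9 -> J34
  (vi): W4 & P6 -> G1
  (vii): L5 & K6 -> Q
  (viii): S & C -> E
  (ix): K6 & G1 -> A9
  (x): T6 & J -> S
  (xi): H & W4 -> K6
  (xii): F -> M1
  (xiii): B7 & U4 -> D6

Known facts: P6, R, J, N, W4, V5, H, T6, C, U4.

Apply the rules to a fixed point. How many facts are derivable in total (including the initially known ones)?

Round 1 fires (vi), (x), (xi), giving G1, S, K6.
Round 2 fires (viii), (ix), giving E, A9.
Round 3 fires (ii), giving F.
Round 4 fires (xii), giving M1.
Round 5 fires (iv), giving P61.
Closure: {A9, C, E, F, G1, H, J, K6, M1, N, P6, P61, R, S, T6, U4, V5, W4} — 18 facts.

18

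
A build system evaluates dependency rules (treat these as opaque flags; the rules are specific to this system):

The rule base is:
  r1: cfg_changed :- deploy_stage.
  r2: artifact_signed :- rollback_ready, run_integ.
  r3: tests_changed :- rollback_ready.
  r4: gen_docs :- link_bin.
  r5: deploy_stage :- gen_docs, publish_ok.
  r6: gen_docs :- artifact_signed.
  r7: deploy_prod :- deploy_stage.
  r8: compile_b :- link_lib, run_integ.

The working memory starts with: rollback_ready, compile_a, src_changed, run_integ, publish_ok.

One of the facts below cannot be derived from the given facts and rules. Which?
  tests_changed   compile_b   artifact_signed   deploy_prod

Round 1 — r2, r3, derive artifact_signed, tests_changed.
Round 2 — r6, derive gen_docs.
Round 3 — r5, derive deploy_stage.
Round 4 — r1, r7, derive cfg_changed, deploy_prod.
Derived: artifact_signed (round 1), deploy_prod (round 4), tests_changed (round 1). compile_b never appears in any round.

compile_b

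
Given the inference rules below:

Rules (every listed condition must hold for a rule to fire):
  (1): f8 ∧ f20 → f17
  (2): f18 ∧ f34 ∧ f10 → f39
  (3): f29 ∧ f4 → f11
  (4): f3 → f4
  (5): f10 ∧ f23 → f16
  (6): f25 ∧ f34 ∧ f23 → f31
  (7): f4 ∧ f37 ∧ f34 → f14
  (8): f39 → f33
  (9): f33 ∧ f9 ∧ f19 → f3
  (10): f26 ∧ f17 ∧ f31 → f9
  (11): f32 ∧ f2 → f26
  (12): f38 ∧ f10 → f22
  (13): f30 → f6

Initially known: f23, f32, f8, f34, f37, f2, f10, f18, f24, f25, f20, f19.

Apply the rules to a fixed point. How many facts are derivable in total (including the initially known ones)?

22

Round 1: (1) [f8 ∧ f20 → f17]; (2) [f18 ∧ f34 ∧ f10 → f39]; (5) [f10 ∧ f23 → f16]; (6) [f25 ∧ f34 ∧ f23 → f31]; (11) [f32 ∧ f2 → f26]. Adds f17, f39, f16, f31, f26.
Round 2: (8) [f39 → f33]; (10) [f26 ∧ f17 ∧ f31 → f9]. Adds f33, f9.
Round 3: (9) [f33 ∧ f9 ∧ f19 → f3]. Adds f3.
Round 4: (4) [f3 → f4]. Adds f4.
Round 5: (7) [f4 ∧ f37 ∧ f34 → f14]. Adds f14.
Closure: {f10, f14, f16, f17, f18, f19, f2, f20, f23, f24, f25, f26, f3, f31, f32, f33, f34, f37, f39, f4, f8, f9} — 22 facts.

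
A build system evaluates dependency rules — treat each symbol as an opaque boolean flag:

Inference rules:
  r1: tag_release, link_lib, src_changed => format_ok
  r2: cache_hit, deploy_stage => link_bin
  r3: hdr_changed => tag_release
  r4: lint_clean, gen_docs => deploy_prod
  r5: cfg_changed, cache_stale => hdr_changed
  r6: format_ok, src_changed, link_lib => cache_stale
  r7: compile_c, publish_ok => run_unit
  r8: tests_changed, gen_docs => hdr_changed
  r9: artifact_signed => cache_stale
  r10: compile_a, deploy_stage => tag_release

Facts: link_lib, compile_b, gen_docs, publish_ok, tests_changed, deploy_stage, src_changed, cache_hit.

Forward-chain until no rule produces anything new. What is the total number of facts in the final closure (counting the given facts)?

13

Round 1 fires r2, r8, giving link_bin, hdr_changed.
Round 2 fires r3, giving tag_release.
Round 3 fires r1, giving format_ok.
Round 4 fires r6, giving cache_stale.
Closure: {cache_hit, cache_stale, compile_b, deploy_stage, format_ok, gen_docs, hdr_changed, link_bin, link_lib, publish_ok, src_changed, tag_release, tests_changed} — 13 facts.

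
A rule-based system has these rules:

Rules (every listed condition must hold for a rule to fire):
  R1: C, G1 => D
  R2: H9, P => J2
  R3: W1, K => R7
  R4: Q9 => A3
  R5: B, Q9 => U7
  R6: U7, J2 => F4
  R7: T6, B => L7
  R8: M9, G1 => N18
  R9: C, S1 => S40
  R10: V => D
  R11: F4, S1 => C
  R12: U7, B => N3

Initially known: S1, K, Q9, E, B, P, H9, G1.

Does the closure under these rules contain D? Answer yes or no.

[1] R2 [H9, P => J2]; R4 [Q9 => A3]; R5 [B, Q9 => U7]. ⇒ new: J2, A3, U7.
[2] R6 [U7, J2 => F4]; R12 [U7, B => N3]. ⇒ new: F4, N3.
[3] R11 [F4, S1 => C]. ⇒ new: C.
[4] R1 [C, G1 => D]; R9 [C, S1 => S40]. ⇒ new: D, S40.
D appears in round 4, so it is derivable.

yes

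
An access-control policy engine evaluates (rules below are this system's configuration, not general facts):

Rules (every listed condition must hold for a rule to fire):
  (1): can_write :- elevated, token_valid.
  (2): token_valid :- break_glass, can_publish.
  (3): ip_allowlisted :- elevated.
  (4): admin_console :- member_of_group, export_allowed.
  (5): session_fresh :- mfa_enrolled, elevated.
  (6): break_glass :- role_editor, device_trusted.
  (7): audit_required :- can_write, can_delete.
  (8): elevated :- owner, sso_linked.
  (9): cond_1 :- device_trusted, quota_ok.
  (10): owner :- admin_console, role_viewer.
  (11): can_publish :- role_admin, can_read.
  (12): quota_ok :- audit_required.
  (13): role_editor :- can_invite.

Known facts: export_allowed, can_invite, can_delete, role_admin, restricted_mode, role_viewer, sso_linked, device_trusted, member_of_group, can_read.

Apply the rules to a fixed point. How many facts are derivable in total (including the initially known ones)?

22

Round 1 fires (4), (11), (13), giving admin_console, can_publish, role_editor.
Round 2 fires (6), (10), giving break_glass, owner.
Round 3 fires (2), (8), giving token_valid, elevated.
Round 4 fires (1), (3), giving can_write, ip_allowlisted.
Round 5 fires (7), giving audit_required.
Round 6 fires (12), giving quota_ok.
Round 7 fires (9), giving cond_1.
Closure: {admin_console, audit_required, break_glass, can_delete, can_invite, can_publish, can_read, can_write, cond_1, device_trusted, elevated, export_allowed, ip_allowlisted, member_of_group, owner, quota_ok, restricted_mode, role_admin, role_editor, role_viewer, sso_linked, token_valid} — 22 facts.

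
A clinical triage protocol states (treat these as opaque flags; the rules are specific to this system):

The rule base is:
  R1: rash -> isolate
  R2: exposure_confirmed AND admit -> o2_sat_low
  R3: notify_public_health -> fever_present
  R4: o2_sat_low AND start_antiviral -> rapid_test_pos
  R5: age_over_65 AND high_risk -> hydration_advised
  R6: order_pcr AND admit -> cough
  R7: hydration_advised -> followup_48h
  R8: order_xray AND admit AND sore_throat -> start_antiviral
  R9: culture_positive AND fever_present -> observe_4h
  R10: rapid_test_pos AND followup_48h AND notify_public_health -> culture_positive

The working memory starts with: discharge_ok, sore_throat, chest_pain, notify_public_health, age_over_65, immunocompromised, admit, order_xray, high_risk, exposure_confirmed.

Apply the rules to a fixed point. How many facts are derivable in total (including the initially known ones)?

Round 1 fires R2, R3, R5, R8, giving o2_sat_low, fever_present, hydration_advised, start_antiviral.
Round 2 fires R4, R7, giving rapid_test_pos, followup_48h.
Round 3 fires R10, giving culture_positive.
Round 4 fires R9, giving observe_4h.
Closure: {admit, age_over_65, chest_pain, culture_positive, discharge_ok, exposure_confirmed, fever_present, followup_48h, high_risk, hydration_advised, immunocompromised, notify_public_health, o2_sat_low, observe_4h, order_xray, rapid_test_pos, sore_throat, start_antiviral} — 18 facts.

18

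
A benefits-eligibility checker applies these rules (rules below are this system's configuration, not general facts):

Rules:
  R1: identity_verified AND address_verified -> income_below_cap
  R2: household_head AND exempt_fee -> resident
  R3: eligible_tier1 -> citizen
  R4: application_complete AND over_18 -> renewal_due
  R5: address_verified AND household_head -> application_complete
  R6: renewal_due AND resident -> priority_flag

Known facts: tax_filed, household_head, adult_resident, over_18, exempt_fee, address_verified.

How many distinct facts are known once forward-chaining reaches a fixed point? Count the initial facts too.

[1] R2 [household_head AND exempt_fee -> resident]; R5 [address_verified AND household_head -> application_complete]. ⇒ new: resident, application_complete.
[2] R4 [application_complete AND over_18 -> renewal_due]. ⇒ new: renewal_due.
[3] R6 [renewal_due AND resident -> priority_flag]. ⇒ new: priority_flag.
Closure: {address_verified, adult_resident, application_complete, exempt_fee, household_head, over_18, priority_flag, renewal_due, resident, tax_filed} — 10 facts.

10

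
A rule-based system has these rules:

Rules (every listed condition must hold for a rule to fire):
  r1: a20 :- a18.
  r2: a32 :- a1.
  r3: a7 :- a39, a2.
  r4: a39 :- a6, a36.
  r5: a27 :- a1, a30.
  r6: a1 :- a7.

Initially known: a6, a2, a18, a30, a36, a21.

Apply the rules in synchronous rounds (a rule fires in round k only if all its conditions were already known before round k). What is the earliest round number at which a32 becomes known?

4

Round 1 fires r1, r4, giving a20, a39.
Round 2 fires r3, giving a7.
Round 3 fires r6, giving a1.
Round 4 fires r2, r5, giving a32, a27.
a32 first appears in round 4.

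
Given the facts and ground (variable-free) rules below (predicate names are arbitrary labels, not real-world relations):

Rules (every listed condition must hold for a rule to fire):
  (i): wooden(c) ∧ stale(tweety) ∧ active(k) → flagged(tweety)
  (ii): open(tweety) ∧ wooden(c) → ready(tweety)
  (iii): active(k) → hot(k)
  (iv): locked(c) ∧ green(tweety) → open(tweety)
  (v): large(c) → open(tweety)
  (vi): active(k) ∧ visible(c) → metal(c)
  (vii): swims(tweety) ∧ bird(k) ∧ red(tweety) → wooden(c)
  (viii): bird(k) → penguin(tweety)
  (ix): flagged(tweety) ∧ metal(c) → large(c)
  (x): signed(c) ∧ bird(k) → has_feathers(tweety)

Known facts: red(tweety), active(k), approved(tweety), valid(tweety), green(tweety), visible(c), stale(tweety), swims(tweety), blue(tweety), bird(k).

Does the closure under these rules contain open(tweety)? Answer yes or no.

[1] (iii) [active(k) → hot(k)]; (vi) [active(k) ∧ visible(c) → metal(c)]; (vii) [swims(tweety) ∧ bird(k) ∧ red(tweety) → wooden(c)]; (viii) [bird(k) → penguin(tweety)]. ⇒ new: hot(k), metal(c), wooden(c), penguin(tweety).
[2] (i) [wooden(c) ∧ stale(tweety) ∧ active(k) → flagged(tweety)]. ⇒ new: flagged(tweety).
[3] (ix) [flagged(tweety) ∧ metal(c) → large(c)]. ⇒ new: large(c).
[4] (v) [large(c) → open(tweety)]. ⇒ new: open(tweety).
[5] (ii) [open(tweety) ∧ wooden(c) → ready(tweety)]. ⇒ new: ready(tweety).
open(tweety) appears in round 4, so it is derivable.

yes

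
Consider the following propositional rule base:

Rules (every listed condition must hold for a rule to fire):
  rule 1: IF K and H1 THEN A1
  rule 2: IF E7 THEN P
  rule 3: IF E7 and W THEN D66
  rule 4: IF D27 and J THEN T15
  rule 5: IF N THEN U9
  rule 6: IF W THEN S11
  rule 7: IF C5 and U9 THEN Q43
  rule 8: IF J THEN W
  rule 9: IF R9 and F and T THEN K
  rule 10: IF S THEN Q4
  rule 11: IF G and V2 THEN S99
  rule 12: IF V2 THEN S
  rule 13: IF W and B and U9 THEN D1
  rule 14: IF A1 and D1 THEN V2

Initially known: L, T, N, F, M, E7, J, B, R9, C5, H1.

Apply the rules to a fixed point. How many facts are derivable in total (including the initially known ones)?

23

Round 1 — rule 2, rule 5, rule 8, rule 9, derive P, U9, W, K.
Round 2 — rule 1, rule 3, rule 6, rule 7, rule 13, derive A1, D66, S11, Q43, D1.
Round 3 — rule 14, derive V2.
Round 4 — rule 12, derive S.
Round 5 — rule 10, derive Q4.
Closure: {A1, B, C5, D1, D66, E7, F, H1, J, K, L, M, N, P, Q4, Q43, R9, S, S11, T, U9, V2, W} — 23 facts.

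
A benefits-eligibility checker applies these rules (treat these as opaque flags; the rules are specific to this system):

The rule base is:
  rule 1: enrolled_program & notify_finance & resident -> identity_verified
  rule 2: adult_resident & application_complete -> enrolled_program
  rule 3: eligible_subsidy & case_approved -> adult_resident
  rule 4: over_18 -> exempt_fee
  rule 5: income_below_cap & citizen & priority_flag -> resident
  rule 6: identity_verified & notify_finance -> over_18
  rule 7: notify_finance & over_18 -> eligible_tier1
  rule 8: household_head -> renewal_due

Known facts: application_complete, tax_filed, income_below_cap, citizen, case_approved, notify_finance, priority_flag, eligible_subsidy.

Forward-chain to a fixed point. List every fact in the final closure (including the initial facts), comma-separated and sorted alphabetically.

Round 1: rule 3 [eligible_subsidy & case_approved -> adult_resident]; rule 5 [income_below_cap & citizen & priority_flag -> resident]. New: adult_resident, resident.
Round 2: rule 2 [adult_resident & application_complete -> enrolled_program]. New: enrolled_program.
Round 3: rule 1 [enrolled_program & notify_finance & resident -> identity_verified]. New: identity_verified.
Round 4: rule 6 [identity_verified & notify_finance -> over_18]. New: over_18.
Round 5: rule 4 [over_18 -> exempt_fee]; rule 7 [notify_finance & over_18 -> eligible_tier1]. New: exempt_fee, eligible_tier1.

adult_resident, application_complete, case_approved, citizen, eligible_subsidy, eligible_tier1, enrolled_program, exempt_fee, identity_verified, income_below_cap, notify_finance, over_18, priority_flag, resident, tax_filed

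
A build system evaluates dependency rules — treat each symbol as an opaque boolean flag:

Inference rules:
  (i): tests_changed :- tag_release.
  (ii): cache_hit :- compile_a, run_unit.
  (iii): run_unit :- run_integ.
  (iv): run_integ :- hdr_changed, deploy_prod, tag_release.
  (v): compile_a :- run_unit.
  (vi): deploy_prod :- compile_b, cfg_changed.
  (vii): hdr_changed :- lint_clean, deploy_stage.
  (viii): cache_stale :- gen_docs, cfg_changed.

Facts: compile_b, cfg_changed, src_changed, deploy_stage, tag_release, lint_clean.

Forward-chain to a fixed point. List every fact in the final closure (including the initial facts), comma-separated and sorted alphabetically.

cache_hit, cfg_changed, compile_a, compile_b, deploy_prod, deploy_stage, hdr_changed, lint_clean, run_integ, run_unit, src_changed, tag_release, tests_changed

Round 1: (i) [tests_changed :- tag_release.]; (vi) [deploy_prod :- compile_b, cfg_changed.]; (vii) [hdr_changed :- lint_clean, deploy_stage.]. New: tests_changed, deploy_prod, hdr_changed.
Round 2: (iv) [run_integ :- hdr_changed, deploy_prod, tag_release.]. New: run_integ.
Round 3: (iii) [run_unit :- run_integ.]. New: run_unit.
Round 4: (v) [compile_a :- run_unit.]. New: compile_a.
Round 5: (ii) [cache_hit :- compile_a, run_unit.]. New: cache_hit.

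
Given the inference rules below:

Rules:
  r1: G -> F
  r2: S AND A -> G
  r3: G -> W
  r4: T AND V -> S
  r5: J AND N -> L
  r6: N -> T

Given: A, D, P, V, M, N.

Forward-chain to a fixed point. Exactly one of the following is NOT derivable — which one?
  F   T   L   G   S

Round 1: r6 [N -> T]. Adds T.
Round 2: r4 [T AND V -> S]. Adds S.
Round 3: r2 [S AND A -> G]. Adds G.
Round 4: r1 [G -> F]; r3 [G -> W]. Adds F, W.
Derived: G (round 3), S (round 2), F (round 4), T (round 1). L never appears in any round.

L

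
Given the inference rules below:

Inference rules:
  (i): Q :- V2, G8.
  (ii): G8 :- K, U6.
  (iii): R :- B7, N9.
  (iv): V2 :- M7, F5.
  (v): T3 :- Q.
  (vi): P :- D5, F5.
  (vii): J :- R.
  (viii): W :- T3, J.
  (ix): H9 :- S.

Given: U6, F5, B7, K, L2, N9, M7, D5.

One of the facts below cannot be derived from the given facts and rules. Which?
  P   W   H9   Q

[1] (ii) [G8 :- K, U6.]; (iii) [R :- B7, N9.]; (iv) [V2 :- M7, F5.]; (vi) [P :- D5, F5.]. ⇒ new: G8, R, V2, P.
[2] (i) [Q :- V2, G8.]; (vii) [J :- R.]. ⇒ new: Q, J.
[3] (v) [T3 :- Q.]. ⇒ new: T3.
[4] (viii) [W :- T3, J.]. ⇒ new: W.
Derived: W (round 4), Q (round 2), P (round 1). H9 never appears in any round.

H9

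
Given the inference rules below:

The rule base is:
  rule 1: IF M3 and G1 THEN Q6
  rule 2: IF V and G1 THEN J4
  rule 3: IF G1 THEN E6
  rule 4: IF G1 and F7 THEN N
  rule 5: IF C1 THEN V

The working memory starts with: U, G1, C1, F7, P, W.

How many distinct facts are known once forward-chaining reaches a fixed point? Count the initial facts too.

Round 1 fires rule 3, rule 4, rule 5, giving E6, N, V.
Round 2 fires rule 2, giving J4.
Closure: {C1, E6, F7, G1, J4, N, P, U, V, W} — 10 facts.

10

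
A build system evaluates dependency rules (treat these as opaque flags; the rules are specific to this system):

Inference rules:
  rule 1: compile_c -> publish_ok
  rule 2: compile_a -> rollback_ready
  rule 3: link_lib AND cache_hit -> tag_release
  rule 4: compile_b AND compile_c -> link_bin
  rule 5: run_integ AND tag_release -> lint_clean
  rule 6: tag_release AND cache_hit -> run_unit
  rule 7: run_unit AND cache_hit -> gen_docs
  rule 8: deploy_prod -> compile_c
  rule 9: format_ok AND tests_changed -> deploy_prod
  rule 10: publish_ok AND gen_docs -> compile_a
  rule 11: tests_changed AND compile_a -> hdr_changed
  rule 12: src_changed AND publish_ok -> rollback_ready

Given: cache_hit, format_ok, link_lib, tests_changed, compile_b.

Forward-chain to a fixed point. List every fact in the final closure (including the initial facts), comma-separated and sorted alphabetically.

cache_hit, compile_a, compile_b, compile_c, deploy_prod, format_ok, gen_docs, hdr_changed, link_bin, link_lib, publish_ok, rollback_ready, run_unit, tag_release, tests_changed

Round 1 — rule 3, rule 9, derive tag_release, deploy_prod.
Round 2 — rule 6, rule 8, derive run_unit, compile_c.
Round 3 — rule 1, rule 4, rule 7, derive publish_ok, link_bin, gen_docs.
Round 4 — rule 10, derive compile_a.
Round 5 — rule 2, rule 11, derive rollback_ready, hdr_changed.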